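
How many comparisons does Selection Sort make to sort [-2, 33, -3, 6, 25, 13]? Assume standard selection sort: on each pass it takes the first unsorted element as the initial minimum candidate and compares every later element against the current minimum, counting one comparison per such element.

Pass 1: scan indices 1..5 for the minimum = 5 comparison(s); min is -3, place at index 0 -> [-3, 33, -2, 6, 25, 13]
Pass 2: scan indices 2..5 for the minimum = 4 comparison(s); min is -2, place at index 1 -> [-3, -2, 33, 6, 25, 13]
Pass 3: scan indices 3..5 for the minimum = 3 comparison(s); min is 6, place at index 2 -> [-3, -2, 6, 33, 25, 13]
Pass 4: scan indices 4..5 for the minimum = 2 comparison(s); min is 13, place at index 3 -> [-3, -2, 6, 13, 25, 33]
Pass 5: scan indices 5..5 for the minimum = 1 comparison(s); min is 25, place at index 4 -> [-3, -2, 6, 13, 25, 33]
Selection sort always scans the whole unsorted suffix, so the count is (n-1) + (n-2) + ... + 1 = n(n-1)/2 = 6*5/2 = 15 regardless of the input order.
Total comparisons: 5 + 4 + 3 + 2 + 1 = 15


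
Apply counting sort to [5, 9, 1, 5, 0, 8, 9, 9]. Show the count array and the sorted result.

Count array: [1, 1, 0, 0, 0, 2, 0, 0, 1, 3]
(count[i] = number of elements equal to i)
Cumulative count: [1, 2, 2, 2, 2, 4, 4, 4, 5, 8]
Sorted: [0, 1, 5, 5, 8, 9, 9, 9]


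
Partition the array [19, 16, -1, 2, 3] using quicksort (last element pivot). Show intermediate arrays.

Partition 1: pivot=3 at index 2 -> [-1, 2, 3, 16, 19]
Partition 2: pivot=2 at index 1 -> [-1, 2, 3, 16, 19]
Partition 3: pivot=19 at index 4 -> [-1, 2, 3, 16, 19]


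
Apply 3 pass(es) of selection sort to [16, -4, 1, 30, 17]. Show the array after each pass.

Pass 1: Select minimum -4 at index 1, swap -> [-4, 16, 1, 30, 17]
Pass 2: Select minimum 1 at index 2, swap -> [-4, 1, 16, 30, 17]
Pass 3: Select minimum 16 at index 2, swap -> [-4, 1, 16, 30, 17]


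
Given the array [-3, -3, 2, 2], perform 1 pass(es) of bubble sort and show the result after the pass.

After pass 1: [-3, -3, 2, 2] (0 swaps)
Total swaps: 0


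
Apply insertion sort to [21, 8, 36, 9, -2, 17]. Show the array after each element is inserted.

First element 21 is already 'sorted'
Insert 8: shifted 1 elements -> [8, 21, 36, 9, -2, 17]
Insert 36: shifted 0 elements -> [8, 21, 36, 9, -2, 17]
Insert 9: shifted 2 elements -> [8, 9, 21, 36, -2, 17]
Insert -2: shifted 4 elements -> [-2, 8, 9, 21, 36, 17]
Insert 17: shifted 2 elements -> [-2, 8, 9, 17, 21, 36]


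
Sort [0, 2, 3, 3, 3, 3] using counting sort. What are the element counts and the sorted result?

Count array: [1, 0, 1, 4]
(count[i] = number of elements equal to i)
Cumulative count: [1, 1, 2, 6]
Sorted: [0, 2, 3, 3, 3, 3]


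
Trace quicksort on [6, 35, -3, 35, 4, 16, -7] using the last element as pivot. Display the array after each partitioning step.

Partition 1: pivot=-7 at index 0 -> [-7, 35, -3, 35, 4, 16, 6]
Partition 2: pivot=6 at index 3 -> [-7, -3, 4, 6, 35, 16, 35]
Partition 3: pivot=4 at index 2 -> [-7, -3, 4, 6, 35, 16, 35]
Partition 4: pivot=35 at index 6 -> [-7, -3, 4, 6, 35, 16, 35]
Partition 5: pivot=16 at index 4 -> [-7, -3, 4, 6, 16, 35, 35]


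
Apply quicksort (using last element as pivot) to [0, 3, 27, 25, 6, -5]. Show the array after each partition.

Partition 1: pivot=-5 at index 0 -> [-5, 3, 27, 25, 6, 0]
Partition 2: pivot=0 at index 1 -> [-5, 0, 27, 25, 6, 3]
Partition 3: pivot=3 at index 2 -> [-5, 0, 3, 25, 6, 27]
Partition 4: pivot=27 at index 5 -> [-5, 0, 3, 25, 6, 27]
Partition 5: pivot=6 at index 3 -> [-5, 0, 3, 6, 25, 27]


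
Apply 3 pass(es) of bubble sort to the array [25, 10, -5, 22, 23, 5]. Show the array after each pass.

After pass 1: [10, -5, 22, 23, 5, 25] (5 swaps)
After pass 2: [-5, 10, 22, 5, 23, 25] (2 swaps)
After pass 3: [-5, 10, 5, 22, 23, 25] (1 swaps)
Total swaps: 8


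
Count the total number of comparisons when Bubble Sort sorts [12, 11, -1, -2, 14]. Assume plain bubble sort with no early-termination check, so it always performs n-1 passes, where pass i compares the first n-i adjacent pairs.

Pass 1: compare adjacent pairs (0,1)..(3,4) = 4 comparison(s), 3 swap(s) -> [11, -1, -2, 12, 14]
Pass 2: compare adjacent pairs (0,1)..(2,3) = 3 comparison(s), 2 swap(s) -> [-1, -2, 11, 12, 14]
Pass 3: compare adjacent pairs (0,1)..(1,2) = 2 comparison(s), 1 swap(s) -> [-2, -1, 11, 12, 14]
Pass 4: compare adjacent pairs (0,1)..(0,1) = 1 comparison(s), 0 swap(s) -> [-2, -1, 11, 12, 14]
Total comparisons: 4 + 3 + 2 + 1 = 10


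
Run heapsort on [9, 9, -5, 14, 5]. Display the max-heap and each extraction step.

Build heap: [14, 9, -5, 9, 5]
Extract 14: [9, 9, -5, 5, 14]
Extract 9: [9, 5, -5, 9, 14]
Extract 9: [5, -5, 9, 9, 14]
Extract 5: [-5, 5, 9, 9, 14]


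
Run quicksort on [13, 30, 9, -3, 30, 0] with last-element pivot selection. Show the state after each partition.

Partition 1: pivot=0 at index 1 -> [-3, 0, 9, 13, 30, 30]
Partition 2: pivot=30 at index 5 -> [-3, 0, 9, 13, 30, 30]
Partition 3: pivot=30 at index 4 -> [-3, 0, 9, 13, 30, 30]
Partition 4: pivot=13 at index 3 -> [-3, 0, 9, 13, 30, 30]


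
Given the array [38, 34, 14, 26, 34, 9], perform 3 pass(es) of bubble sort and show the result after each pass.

After pass 1: [34, 14, 26, 34, 9, 38] (5 swaps)
After pass 2: [14, 26, 34, 9, 34, 38] (3 swaps)
After pass 3: [14, 26, 9, 34, 34, 38] (1 swaps)
Total swaps: 9


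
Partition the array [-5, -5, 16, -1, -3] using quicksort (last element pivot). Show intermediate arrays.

Partition 1: pivot=-3 at index 2 -> [-5, -5, -3, -1, 16]
Partition 2: pivot=-5 at index 1 -> [-5, -5, -3, -1, 16]
Partition 3: pivot=16 at index 4 -> [-5, -5, -3, -1, 16]


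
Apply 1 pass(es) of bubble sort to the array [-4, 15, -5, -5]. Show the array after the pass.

After pass 1: [-4, -5, -5, 15] (2 swaps)
Total swaps: 2


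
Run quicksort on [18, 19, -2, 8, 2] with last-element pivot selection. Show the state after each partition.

Partition 1: pivot=2 at index 1 -> [-2, 2, 18, 8, 19]
Partition 2: pivot=19 at index 4 -> [-2, 2, 18, 8, 19]
Partition 3: pivot=8 at index 2 -> [-2, 2, 8, 18, 19]


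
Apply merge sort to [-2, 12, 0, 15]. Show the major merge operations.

Divide and conquer:
  Merge [-2] + [12] -> [-2, 12]
  Merge [0] + [15] -> [0, 15]
  Merge [-2, 12] + [0, 15] -> [-2, 0, 12, 15]


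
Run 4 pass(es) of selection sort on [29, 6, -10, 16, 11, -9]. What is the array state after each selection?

Pass 1: Select minimum -10 at index 2, swap -> [-10, 6, 29, 16, 11, -9]
Pass 2: Select minimum -9 at index 5, swap -> [-10, -9, 29, 16, 11, 6]
Pass 3: Select minimum 6 at index 5, swap -> [-10, -9, 6, 16, 11, 29]
Pass 4: Select minimum 11 at index 4, swap -> [-10, -9, 6, 11, 16, 29]


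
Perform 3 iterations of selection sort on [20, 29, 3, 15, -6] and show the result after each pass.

Pass 1: Select minimum -6 at index 4, swap -> [-6, 29, 3, 15, 20]
Pass 2: Select minimum 3 at index 2, swap -> [-6, 3, 29, 15, 20]
Pass 3: Select minimum 15 at index 3, swap -> [-6, 3, 15, 29, 20]


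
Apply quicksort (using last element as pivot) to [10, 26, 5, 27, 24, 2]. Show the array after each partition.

Partition 1: pivot=2 at index 0 -> [2, 26, 5, 27, 24, 10]
Partition 2: pivot=10 at index 2 -> [2, 5, 10, 27, 24, 26]
Partition 3: pivot=26 at index 4 -> [2, 5, 10, 24, 26, 27]


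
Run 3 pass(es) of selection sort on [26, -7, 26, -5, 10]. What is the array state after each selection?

Pass 1: Select minimum -7 at index 1, swap -> [-7, 26, 26, -5, 10]
Pass 2: Select minimum -5 at index 3, swap -> [-7, -5, 26, 26, 10]
Pass 3: Select minimum 10 at index 4, swap -> [-7, -5, 10, 26, 26]


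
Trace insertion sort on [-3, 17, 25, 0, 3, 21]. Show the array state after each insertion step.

First element -3 is already 'sorted'
Insert 17: shifted 0 elements -> [-3, 17, 25, 0, 3, 21]
Insert 25: shifted 0 elements -> [-3, 17, 25, 0, 3, 21]
Insert 0: shifted 2 elements -> [-3, 0, 17, 25, 3, 21]
Insert 3: shifted 2 elements -> [-3, 0, 3, 17, 25, 21]
Insert 21: shifted 1 elements -> [-3, 0, 3, 17, 21, 25]


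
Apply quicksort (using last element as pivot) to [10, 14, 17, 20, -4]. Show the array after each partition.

Partition 1: pivot=-4 at index 0 -> [-4, 14, 17, 20, 10]
Partition 2: pivot=10 at index 1 -> [-4, 10, 17, 20, 14]
Partition 3: pivot=14 at index 2 -> [-4, 10, 14, 20, 17]
Partition 4: pivot=17 at index 3 -> [-4, 10, 14, 17, 20]


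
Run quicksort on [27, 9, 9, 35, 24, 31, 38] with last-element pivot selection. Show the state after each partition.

Partition 1: pivot=38 at index 6 -> [27, 9, 9, 35, 24, 31, 38]
Partition 2: pivot=31 at index 4 -> [27, 9, 9, 24, 31, 35, 38]
Partition 3: pivot=24 at index 2 -> [9, 9, 24, 27, 31, 35, 38]
Partition 4: pivot=9 at index 1 -> [9, 9, 24, 27, 31, 35, 38]


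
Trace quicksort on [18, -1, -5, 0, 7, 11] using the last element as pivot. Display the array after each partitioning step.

Partition 1: pivot=11 at index 4 -> [-1, -5, 0, 7, 11, 18]
Partition 2: pivot=7 at index 3 -> [-1, -5, 0, 7, 11, 18]
Partition 3: pivot=0 at index 2 -> [-1, -5, 0, 7, 11, 18]
Partition 4: pivot=-5 at index 0 -> [-5, -1, 0, 7, 11, 18]


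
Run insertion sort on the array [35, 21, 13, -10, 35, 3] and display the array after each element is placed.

First element 35 is already 'sorted'
Insert 21: shifted 1 elements -> [21, 35, 13, -10, 35, 3]
Insert 13: shifted 2 elements -> [13, 21, 35, -10, 35, 3]
Insert -10: shifted 3 elements -> [-10, 13, 21, 35, 35, 3]
Insert 35: shifted 0 elements -> [-10, 13, 21, 35, 35, 3]
Insert 3: shifted 4 elements -> [-10, 3, 13, 21, 35, 35]


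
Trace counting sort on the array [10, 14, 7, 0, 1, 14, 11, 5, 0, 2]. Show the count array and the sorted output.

Count array: [2, 1, 1, 0, 0, 1, 0, 1, 0, 0, 1, 1, 0, 0, 2]
(count[i] = number of elements equal to i)
Cumulative count: [2, 3, 4, 4, 4, 5, 5, 6, 6, 6, 7, 8, 8, 8, 10]
Sorted: [0, 0, 1, 2, 5, 7, 10, 11, 14, 14]


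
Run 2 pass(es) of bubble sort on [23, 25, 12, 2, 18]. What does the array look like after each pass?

After pass 1: [23, 12, 2, 18, 25] (3 swaps)
After pass 2: [12, 2, 18, 23, 25] (3 swaps)
Total swaps: 6


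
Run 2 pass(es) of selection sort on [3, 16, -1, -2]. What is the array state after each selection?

Pass 1: Select minimum -2 at index 3, swap -> [-2, 16, -1, 3]
Pass 2: Select minimum -1 at index 2, swap -> [-2, -1, 16, 3]


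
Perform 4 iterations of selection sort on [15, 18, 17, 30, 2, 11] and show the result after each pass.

Pass 1: Select minimum 2 at index 4, swap -> [2, 18, 17, 30, 15, 11]
Pass 2: Select minimum 11 at index 5, swap -> [2, 11, 17, 30, 15, 18]
Pass 3: Select minimum 15 at index 4, swap -> [2, 11, 15, 30, 17, 18]
Pass 4: Select minimum 17 at index 4, swap -> [2, 11, 15, 17, 30, 18]


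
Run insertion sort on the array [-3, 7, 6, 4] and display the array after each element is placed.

First element -3 is already 'sorted'
Insert 7: shifted 0 elements -> [-3, 7, 6, 4]
Insert 6: shifted 1 elements -> [-3, 6, 7, 4]
Insert 4: shifted 2 elements -> [-3, 4, 6, 7]


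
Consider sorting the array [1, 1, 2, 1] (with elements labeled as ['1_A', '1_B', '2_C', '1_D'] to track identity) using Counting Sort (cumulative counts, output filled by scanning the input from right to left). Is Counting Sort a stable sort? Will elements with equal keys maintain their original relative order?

Trace Counting Sort on the labeled array (the key is the number; the letter only tracks identity):
  Counts for values 0..2: [0, 3, 1]
  Cumulative counts: [0, 3, 4]
  Scan right to left: place 1_D at output index 2
  Scan right to left: place 2_C at output index 3
  Scan right to left: place 1_B at output index 1
  Scan right to left: place 1_A at output index 0
  Output: [1_A, 1_B, 1_D, 2_C]
Equal keys:
  value 1: originally 1_A, 1_B, 1_D; after sorting 1_A, 1_B, 1_D -> order preserved
All equal keys kept their original relative order. Counting Sort is stable: scanning the input right to left with decreasing cumulative counts places later duplicates at later output positions.
Answer: Stable


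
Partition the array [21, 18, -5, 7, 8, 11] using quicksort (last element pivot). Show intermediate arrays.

Partition 1: pivot=11 at index 3 -> [-5, 7, 8, 11, 21, 18]
Partition 2: pivot=8 at index 2 -> [-5, 7, 8, 11, 21, 18]
Partition 3: pivot=7 at index 1 -> [-5, 7, 8, 11, 21, 18]
Partition 4: pivot=18 at index 4 -> [-5, 7, 8, 11, 18, 21]


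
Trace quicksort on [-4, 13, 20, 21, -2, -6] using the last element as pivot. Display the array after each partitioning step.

Partition 1: pivot=-6 at index 0 -> [-6, 13, 20, 21, -2, -4]
Partition 2: pivot=-4 at index 1 -> [-6, -4, 20, 21, -2, 13]
Partition 3: pivot=13 at index 3 -> [-6, -4, -2, 13, 20, 21]
Partition 4: pivot=21 at index 5 -> [-6, -4, -2, 13, 20, 21]


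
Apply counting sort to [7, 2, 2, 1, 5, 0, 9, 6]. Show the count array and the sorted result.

Count array: [1, 1, 2, 0, 0, 1, 1, 1, 0, 1]
(count[i] = number of elements equal to i)
Cumulative count: [1, 2, 4, 4, 4, 5, 6, 7, 7, 8]
Sorted: [0, 1, 2, 2, 5, 6, 7, 9]


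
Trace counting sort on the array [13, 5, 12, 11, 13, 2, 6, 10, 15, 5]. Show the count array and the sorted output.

Count array: [0, 0, 1, 0, 0, 2, 1, 0, 0, 0, 1, 1, 1, 2, 0, 1]
(count[i] = number of elements equal to i)
Cumulative count: [0, 0, 1, 1, 1, 3, 4, 4, 4, 4, 5, 6, 7, 9, 9, 10]
Sorted: [2, 5, 5, 6, 10, 11, 12, 13, 13, 15]


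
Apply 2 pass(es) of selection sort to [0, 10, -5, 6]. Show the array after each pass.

Pass 1: Select minimum -5 at index 2, swap -> [-5, 10, 0, 6]
Pass 2: Select minimum 0 at index 2, swap -> [-5, 0, 10, 6]


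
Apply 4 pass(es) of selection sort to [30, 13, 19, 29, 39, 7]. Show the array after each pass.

Pass 1: Select minimum 7 at index 5, swap -> [7, 13, 19, 29, 39, 30]
Pass 2: Select minimum 13 at index 1, swap -> [7, 13, 19, 29, 39, 30]
Pass 3: Select minimum 19 at index 2, swap -> [7, 13, 19, 29, 39, 30]
Pass 4: Select minimum 29 at index 3, swap -> [7, 13, 19, 29, 39, 30]


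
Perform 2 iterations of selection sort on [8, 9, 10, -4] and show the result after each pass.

Pass 1: Select minimum -4 at index 3, swap -> [-4, 9, 10, 8]
Pass 2: Select minimum 8 at index 3, swap -> [-4, 8, 10, 9]


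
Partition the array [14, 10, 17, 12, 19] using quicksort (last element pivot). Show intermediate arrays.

Partition 1: pivot=19 at index 4 -> [14, 10, 17, 12, 19]
Partition 2: pivot=12 at index 1 -> [10, 12, 17, 14, 19]
Partition 3: pivot=14 at index 2 -> [10, 12, 14, 17, 19]


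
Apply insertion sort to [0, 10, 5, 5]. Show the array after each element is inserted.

First element 0 is already 'sorted'
Insert 10: shifted 0 elements -> [0, 10, 5, 5]
Insert 5: shifted 1 elements -> [0, 5, 10, 5]
Insert 5: shifted 1 elements -> [0, 5, 5, 10]


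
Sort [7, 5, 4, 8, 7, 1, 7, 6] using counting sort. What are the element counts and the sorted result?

Count array: [0, 1, 0, 0, 1, 1, 1, 3, 1]
(count[i] = number of elements equal to i)
Cumulative count: [0, 1, 1, 1, 2, 3, 4, 7, 8]
Sorted: [1, 4, 5, 6, 7, 7, 7, 8]


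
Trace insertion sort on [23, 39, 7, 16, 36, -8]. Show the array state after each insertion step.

First element 23 is already 'sorted'
Insert 39: shifted 0 elements -> [23, 39, 7, 16, 36, -8]
Insert 7: shifted 2 elements -> [7, 23, 39, 16, 36, -8]
Insert 16: shifted 2 elements -> [7, 16, 23, 39, 36, -8]
Insert 36: shifted 1 elements -> [7, 16, 23, 36, 39, -8]
Insert -8: shifted 5 elements -> [-8, 7, 16, 23, 36, 39]


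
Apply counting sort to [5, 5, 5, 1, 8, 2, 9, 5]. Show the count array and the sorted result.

Count array: [0, 1, 1, 0, 0, 4, 0, 0, 1, 1]
(count[i] = number of elements equal to i)
Cumulative count: [0, 1, 2, 2, 2, 6, 6, 6, 7, 8]
Sorted: [1, 2, 5, 5, 5, 5, 8, 9]


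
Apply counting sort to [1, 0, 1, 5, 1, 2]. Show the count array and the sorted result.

Count array: [1, 3, 1, 0, 0, 1]
(count[i] = number of elements equal to i)
Cumulative count: [1, 4, 5, 5, 5, 6]
Sorted: [0, 1, 1, 1, 2, 5]


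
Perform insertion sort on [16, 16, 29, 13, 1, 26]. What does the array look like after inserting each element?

First element 16 is already 'sorted'
Insert 16: shifted 0 elements -> [16, 16, 29, 13, 1, 26]
Insert 29: shifted 0 elements -> [16, 16, 29, 13, 1, 26]
Insert 13: shifted 3 elements -> [13, 16, 16, 29, 1, 26]
Insert 1: shifted 4 elements -> [1, 13, 16, 16, 29, 26]
Insert 26: shifted 1 elements -> [1, 13, 16, 16, 26, 29]


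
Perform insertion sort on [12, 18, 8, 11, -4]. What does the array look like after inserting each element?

First element 12 is already 'sorted'
Insert 18: shifted 0 elements -> [12, 18, 8, 11, -4]
Insert 8: shifted 2 elements -> [8, 12, 18, 11, -4]
Insert 11: shifted 2 elements -> [8, 11, 12, 18, -4]
Insert -4: shifted 4 elements -> [-4, 8, 11, 12, 18]


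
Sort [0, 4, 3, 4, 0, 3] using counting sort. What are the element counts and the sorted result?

Count array: [2, 0, 0, 2, 2]
(count[i] = number of elements equal to i)
Cumulative count: [2, 2, 2, 4, 6]
Sorted: [0, 0, 3, 3, 4, 4]


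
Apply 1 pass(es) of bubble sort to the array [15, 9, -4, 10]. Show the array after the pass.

After pass 1: [9, -4, 10, 15] (3 swaps)
Total swaps: 3


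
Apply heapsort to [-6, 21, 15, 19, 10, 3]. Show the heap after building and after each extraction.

Build heap: [21, 19, 15, -6, 10, 3]
Extract 21: [19, 10, 15, -6, 3, 21]
Extract 19: [15, 10, 3, -6, 19, 21]
Extract 15: [10, -6, 3, 15, 19, 21]
Extract 10: [3, -6, 10, 15, 19, 21]
Extract 3: [-6, 3, 10, 15, 19, 21]


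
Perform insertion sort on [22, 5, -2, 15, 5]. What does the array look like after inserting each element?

First element 22 is already 'sorted'
Insert 5: shifted 1 elements -> [5, 22, -2, 15, 5]
Insert -2: shifted 2 elements -> [-2, 5, 22, 15, 5]
Insert 15: shifted 1 elements -> [-2, 5, 15, 22, 5]
Insert 5: shifted 2 elements -> [-2, 5, 5, 15, 22]


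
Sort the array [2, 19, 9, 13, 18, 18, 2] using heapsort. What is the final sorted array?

Build heap: [19, 18, 18, 13, 2, 9, 2]
Extract 19: [18, 13, 18, 2, 2, 9, 19]
Extract 18: [18, 13, 9, 2, 2, 18, 19]
Extract 18: [13, 2, 9, 2, 18, 18, 19]
Extract 13: [9, 2, 2, 13, 18, 18, 19]
Extract 9: [2, 2, 9, 13, 18, 18, 19]
Extract 2: [2, 2, 9, 13, 18, 18, 19]


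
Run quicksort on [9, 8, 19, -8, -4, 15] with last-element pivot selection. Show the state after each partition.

Partition 1: pivot=15 at index 4 -> [9, 8, -8, -4, 15, 19]
Partition 2: pivot=-4 at index 1 -> [-8, -4, 9, 8, 15, 19]
Partition 3: pivot=8 at index 2 -> [-8, -4, 8, 9, 15, 19]


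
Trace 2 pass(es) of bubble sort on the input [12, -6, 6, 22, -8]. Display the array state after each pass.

After pass 1: [-6, 6, 12, -8, 22] (3 swaps)
After pass 2: [-6, 6, -8, 12, 22] (1 swaps)
Total swaps: 4


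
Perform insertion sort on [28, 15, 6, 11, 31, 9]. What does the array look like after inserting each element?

First element 28 is already 'sorted'
Insert 15: shifted 1 elements -> [15, 28, 6, 11, 31, 9]
Insert 6: shifted 2 elements -> [6, 15, 28, 11, 31, 9]
Insert 11: shifted 2 elements -> [6, 11, 15, 28, 31, 9]
Insert 31: shifted 0 elements -> [6, 11, 15, 28, 31, 9]
Insert 9: shifted 4 elements -> [6, 9, 11, 15, 28, 31]


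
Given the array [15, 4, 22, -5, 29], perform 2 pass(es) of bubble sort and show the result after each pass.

After pass 1: [4, 15, -5, 22, 29] (2 swaps)
After pass 2: [4, -5, 15, 22, 29] (1 swaps)
Total swaps: 3


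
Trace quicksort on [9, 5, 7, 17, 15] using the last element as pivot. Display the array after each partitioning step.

Partition 1: pivot=15 at index 3 -> [9, 5, 7, 15, 17]
Partition 2: pivot=7 at index 1 -> [5, 7, 9, 15, 17]


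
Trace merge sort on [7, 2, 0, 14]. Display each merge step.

Divide and conquer:
  Merge [7] + [2] -> [2, 7]
  Merge [0] + [14] -> [0, 14]
  Merge [2, 7] + [0, 14] -> [0, 2, 7, 14]


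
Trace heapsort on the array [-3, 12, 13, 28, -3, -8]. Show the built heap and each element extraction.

Build heap: [28, 12, 13, -3, -3, -8]
Extract 28: [13, 12, -8, -3, -3, 28]
Extract 13: [12, -3, -8, -3, 13, 28]
Extract 12: [-3, -3, -8, 12, 13, 28]
Extract -3: [-3, -8, -3, 12, 13, 28]
Extract -3: [-8, -3, -3, 12, 13, 28]


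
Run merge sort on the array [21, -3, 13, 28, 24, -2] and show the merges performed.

Divide and conquer:
  Merge [-3] + [13] -> [-3, 13]
  Merge [21] + [-3, 13] -> [-3, 13, 21]
  Merge [24] + [-2] -> [-2, 24]
  Merge [28] + [-2, 24] -> [-2, 24, 28]
  Merge [-3, 13, 21] + [-2, 24, 28] -> [-3, -2, 13, 21, 24, 28]


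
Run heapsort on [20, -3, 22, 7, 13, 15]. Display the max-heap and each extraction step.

Build heap: [22, 13, 20, 7, -3, 15]
Extract 22: [20, 13, 15, 7, -3, 22]
Extract 20: [15, 13, -3, 7, 20, 22]
Extract 15: [13, 7, -3, 15, 20, 22]
Extract 13: [7, -3, 13, 15, 20, 22]
Extract 7: [-3, 7, 13, 15, 20, 22]


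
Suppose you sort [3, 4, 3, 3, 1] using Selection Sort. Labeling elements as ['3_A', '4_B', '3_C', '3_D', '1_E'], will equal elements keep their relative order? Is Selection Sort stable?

Trace Selection Sort on the labeled array (the key is the number; the letter only tracks identity):
  Pass 1: minimum of unsorted part is 1_E at index 4; swap it with 3_A at index 0 -> [1_E, 4_B, 3_C, 3_D, 3_A]
  Pass 2: minimum of unsorted part is 3_C at index 2; swap it with 4_B at index 1 -> [1_E, 3_C, 4_B, 3_D, 3_A]
  Pass 3: minimum of unsorted part is 3_D at index 3; swap it with 4_B at index 2 -> [1_E, 3_C, 3_D, 4_B, 3_A]
  Pass 4: minimum of unsorted part is 3_A at index 4; swap it with 4_B at index 3 -> [1_E, 3_C, 3_D, 3_A, 4_B]
Final order: [1_E, 3_C, 3_D, 3_A, 4_B]
Equal keys:
  value 3: originally 3_A, 3_C, 3_D; after sorting 3_C, 3_D, 3_A -> order changed
Equal keys were reordered, so Selection Sort is not stable: the long-range swap that moves the minimum into place can carry an element past an equal key. (One such input is enough; an unstable sort may happen to preserve order on other inputs, but it gives no guarantee.)
Answer: Not stable


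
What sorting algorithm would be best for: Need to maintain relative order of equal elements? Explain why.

Best choice: Merge sort or Insertion sort
Reason: Both are stable; quicksort and heapsort are not stable


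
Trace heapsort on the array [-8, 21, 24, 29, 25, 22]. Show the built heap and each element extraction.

Build heap: [29, 25, 24, 21, -8, 22]
Extract 29: [25, 22, 24, 21, -8, 29]
Extract 25: [24, 22, -8, 21, 25, 29]
Extract 24: [22, 21, -8, 24, 25, 29]
Extract 22: [21, -8, 22, 24, 25, 29]
Extract 21: [-8, 21, 22, 24, 25, 29]


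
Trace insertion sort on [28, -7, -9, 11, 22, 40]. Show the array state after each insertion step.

First element 28 is already 'sorted'
Insert -7: shifted 1 elements -> [-7, 28, -9, 11, 22, 40]
Insert -9: shifted 2 elements -> [-9, -7, 28, 11, 22, 40]
Insert 11: shifted 1 elements -> [-9, -7, 11, 28, 22, 40]
Insert 22: shifted 1 elements -> [-9, -7, 11, 22, 28, 40]
Insert 40: shifted 0 elements -> [-9, -7, 11, 22, 28, 40]


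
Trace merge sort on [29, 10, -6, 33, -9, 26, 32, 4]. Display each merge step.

Divide and conquer:
  Merge [29] + [10] -> [10, 29]
  Merge [-6] + [33] -> [-6, 33]
  Merge [10, 29] + [-6, 33] -> [-6, 10, 29, 33]
  Merge [-9] + [26] -> [-9, 26]
  Merge [32] + [4] -> [4, 32]
  Merge [-9, 26] + [4, 32] -> [-9, 4, 26, 32]
  Merge [-6, 10, 29, 33] + [-9, 4, 26, 32] -> [-9, -6, 4, 10, 26, 29, 32, 33]


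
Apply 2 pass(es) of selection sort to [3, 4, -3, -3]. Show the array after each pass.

Pass 1: Select minimum -3 at index 2, swap -> [-3, 4, 3, -3]
Pass 2: Select minimum -3 at index 3, swap -> [-3, -3, 3, 4]


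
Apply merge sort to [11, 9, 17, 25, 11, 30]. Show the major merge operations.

Divide and conquer:
  Merge [9] + [17] -> [9, 17]
  Merge [11] + [9, 17] -> [9, 11, 17]
  Merge [11] + [30] -> [11, 30]
  Merge [25] + [11, 30] -> [11, 25, 30]
  Merge [9, 11, 17] + [11, 25, 30] -> [9, 11, 11, 17, 25, 30]


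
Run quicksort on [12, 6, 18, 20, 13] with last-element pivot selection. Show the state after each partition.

Partition 1: pivot=13 at index 2 -> [12, 6, 13, 20, 18]
Partition 2: pivot=6 at index 0 -> [6, 12, 13, 20, 18]
Partition 3: pivot=18 at index 3 -> [6, 12, 13, 18, 20]


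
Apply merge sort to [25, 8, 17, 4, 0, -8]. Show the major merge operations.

Divide and conquer:
  Merge [8] + [17] -> [8, 17]
  Merge [25] + [8, 17] -> [8, 17, 25]
  Merge [0] + [-8] -> [-8, 0]
  Merge [4] + [-8, 0] -> [-8, 0, 4]
  Merge [8, 17, 25] + [-8, 0, 4] -> [-8, 0, 4, 8, 17, 25]


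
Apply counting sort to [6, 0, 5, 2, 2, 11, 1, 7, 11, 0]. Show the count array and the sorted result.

Count array: [2, 1, 2, 0, 0, 1, 1, 1, 0, 0, 0, 2]
(count[i] = number of elements equal to i)
Cumulative count: [2, 3, 5, 5, 5, 6, 7, 8, 8, 8, 8, 10]
Sorted: [0, 0, 1, 2, 2, 5, 6, 7, 11, 11]


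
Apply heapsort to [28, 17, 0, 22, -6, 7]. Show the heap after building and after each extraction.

Build heap: [28, 22, 7, 17, -6, 0]
Extract 28: [22, 17, 7, 0, -6, 28]
Extract 22: [17, 0, 7, -6, 22, 28]
Extract 17: [7, 0, -6, 17, 22, 28]
Extract 7: [0, -6, 7, 17, 22, 28]
Extract 0: [-6, 0, 7, 17, 22, 28]


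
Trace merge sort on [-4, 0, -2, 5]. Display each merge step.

Divide and conquer:
  Merge [-4] + [0] -> [-4, 0]
  Merge [-2] + [5] -> [-2, 5]
  Merge [-4, 0] + [-2, 5] -> [-4, -2, 0, 5]


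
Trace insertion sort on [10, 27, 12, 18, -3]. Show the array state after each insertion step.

First element 10 is already 'sorted'
Insert 27: shifted 0 elements -> [10, 27, 12, 18, -3]
Insert 12: shifted 1 elements -> [10, 12, 27, 18, -3]
Insert 18: shifted 1 elements -> [10, 12, 18, 27, -3]
Insert -3: shifted 4 elements -> [-3, 10, 12, 18, 27]


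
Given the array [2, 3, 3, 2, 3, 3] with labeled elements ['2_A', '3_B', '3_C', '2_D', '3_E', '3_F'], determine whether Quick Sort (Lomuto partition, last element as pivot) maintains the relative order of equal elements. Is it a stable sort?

Trace Quick Sort on the labeled array (the key is the number; the letter only tracks identity):
  Partition indices 0..5 around pivot 3_F -> [2_A, 3_B, 3_C, 2_D, 3_E, 3_F]
  Partition indices 0..4 around pivot 3_E -> [2_A, 3_B, 3_C, 2_D, 3_E, 3_F]
  Partition indices 0..3 around pivot 2_D -> [2_A, 2_D, 3_C, 3_B, 3_E, 3_F]
  Partition indices 2..3 around pivot 3_B -> [2_A, 2_D, 3_C, 3_B, 3_E, 3_F]
Final order: [2_A, 2_D, 3_C, 3_B, 3_E, 3_F]
Equal keys:
  value 2: originally 2_A, 2_D; after sorting 2_A, 2_D -> order preserved
  value 3: originally 3_B, 3_C, 3_E, 3_F; after sorting 3_C, 3_B, 3_E, 3_F -> order changed
Equal keys were reordered, so Quick Sort is not stable: partition swaps elements across long distances and can reorder equal keys. (One such input is enough; an unstable sort may happen to preserve order on other inputs, but it gives no guarantee.)
Answer: Not stable


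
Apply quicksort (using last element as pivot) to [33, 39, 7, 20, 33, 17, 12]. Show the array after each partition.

Partition 1: pivot=12 at index 1 -> [7, 12, 33, 20, 33, 17, 39]
Partition 2: pivot=39 at index 6 -> [7, 12, 33, 20, 33, 17, 39]
Partition 3: pivot=17 at index 2 -> [7, 12, 17, 20, 33, 33, 39]
Partition 4: pivot=33 at index 5 -> [7, 12, 17, 20, 33, 33, 39]
Partition 5: pivot=33 at index 4 -> [7, 12, 17, 20, 33, 33, 39]


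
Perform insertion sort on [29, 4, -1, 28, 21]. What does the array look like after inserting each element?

First element 29 is already 'sorted'
Insert 4: shifted 1 elements -> [4, 29, -1, 28, 21]
Insert -1: shifted 2 elements -> [-1, 4, 29, 28, 21]
Insert 28: shifted 1 elements -> [-1, 4, 28, 29, 21]
Insert 21: shifted 2 elements -> [-1, 4, 21, 28, 29]


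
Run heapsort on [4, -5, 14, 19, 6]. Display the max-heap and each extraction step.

Build heap: [19, 6, 14, -5, 4]
Extract 19: [14, 6, 4, -5, 19]
Extract 14: [6, -5, 4, 14, 19]
Extract 6: [4, -5, 6, 14, 19]
Extract 4: [-5, 4, 6, 14, 19]


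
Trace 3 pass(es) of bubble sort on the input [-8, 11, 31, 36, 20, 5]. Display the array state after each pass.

After pass 1: [-8, 11, 31, 20, 5, 36] (2 swaps)
After pass 2: [-8, 11, 20, 5, 31, 36] (2 swaps)
After pass 3: [-8, 11, 5, 20, 31, 36] (1 swaps)
Total swaps: 5


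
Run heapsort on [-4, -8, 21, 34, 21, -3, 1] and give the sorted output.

Build heap: [34, 21, 21, -8, -4, -3, 1]
Extract 34: [21, 1, 21, -8, -4, -3, 34]
Extract 21: [21, 1, -3, -8, -4, 21, 34]
Extract 21: [1, -4, -3, -8, 21, 21, 34]
Extract 1: [-3, -4, -8, 1, 21, 21, 34]
Extract -3: [-4, -8, -3, 1, 21, 21, 34]
Extract -4: [-8, -4, -3, 1, 21, 21, 34]


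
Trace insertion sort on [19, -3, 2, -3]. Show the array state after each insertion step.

First element 19 is already 'sorted'
Insert -3: shifted 1 elements -> [-3, 19, 2, -3]
Insert 2: shifted 1 elements -> [-3, 2, 19, -3]
Insert -3: shifted 2 elements -> [-3, -3, 2, 19]


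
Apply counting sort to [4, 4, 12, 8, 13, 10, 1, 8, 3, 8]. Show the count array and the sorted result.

Count array: [0, 1, 0, 1, 2, 0, 0, 0, 3, 0, 1, 0, 1, 1]
(count[i] = number of elements equal to i)
Cumulative count: [0, 1, 1, 2, 4, 4, 4, 4, 7, 7, 8, 8, 9, 10]
Sorted: [1, 3, 4, 4, 8, 8, 8, 10, 12, 13]


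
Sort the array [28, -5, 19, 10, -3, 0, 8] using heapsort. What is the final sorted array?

Build heap: [28, 10, 19, -5, -3, 0, 8]
Extract 28: [19, 10, 8, -5, -3, 0, 28]
Extract 19: [10, 0, 8, -5, -3, 19, 28]
Extract 10: [8, 0, -3, -5, 10, 19, 28]
Extract 8: [0, -5, -3, 8, 10, 19, 28]
Extract 0: [-3, -5, 0, 8, 10, 19, 28]
Extract -3: [-5, -3, 0, 8, 10, 19, 28]


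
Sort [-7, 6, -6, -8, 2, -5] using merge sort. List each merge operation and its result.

Divide and conquer:
  Merge [6] + [-6] -> [-6, 6]
  Merge [-7] + [-6, 6] -> [-7, -6, 6]
  Merge [2] + [-5] -> [-5, 2]
  Merge [-8] + [-5, 2] -> [-8, -5, 2]
  Merge [-7, -6, 6] + [-8, -5, 2] -> [-8, -7, -6, -5, 2, 6]


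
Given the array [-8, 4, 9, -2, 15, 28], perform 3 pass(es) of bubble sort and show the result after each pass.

After pass 1: [-8, 4, -2, 9, 15, 28] (1 swaps)
After pass 2: [-8, -2, 4, 9, 15, 28] (1 swaps)
After pass 3: [-8, -2, 4, 9, 15, 28] (0 swaps)
Total swaps: 2


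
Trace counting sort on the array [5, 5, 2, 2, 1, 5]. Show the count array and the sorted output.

Count array: [0, 1, 2, 0, 0, 3]
(count[i] = number of elements equal to i)
Cumulative count: [0, 1, 3, 3, 3, 6]
Sorted: [1, 2, 2, 5, 5, 5]


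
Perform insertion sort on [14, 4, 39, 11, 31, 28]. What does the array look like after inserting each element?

First element 14 is already 'sorted'
Insert 4: shifted 1 elements -> [4, 14, 39, 11, 31, 28]
Insert 39: shifted 0 elements -> [4, 14, 39, 11, 31, 28]
Insert 11: shifted 2 elements -> [4, 11, 14, 39, 31, 28]
Insert 31: shifted 1 elements -> [4, 11, 14, 31, 39, 28]
Insert 28: shifted 2 elements -> [4, 11, 14, 28, 31, 39]


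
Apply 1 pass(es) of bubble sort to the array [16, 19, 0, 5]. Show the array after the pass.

After pass 1: [16, 0, 5, 19] (2 swaps)
Total swaps: 2


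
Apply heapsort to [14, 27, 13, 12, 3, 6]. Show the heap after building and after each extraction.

Build heap: [27, 14, 13, 12, 3, 6]
Extract 27: [14, 12, 13, 6, 3, 27]
Extract 14: [13, 12, 3, 6, 14, 27]
Extract 13: [12, 6, 3, 13, 14, 27]
Extract 12: [6, 3, 12, 13, 14, 27]
Extract 6: [3, 6, 12, 13, 14, 27]


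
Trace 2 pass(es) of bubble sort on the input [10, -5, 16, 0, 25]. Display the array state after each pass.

After pass 1: [-5, 10, 0, 16, 25] (2 swaps)
After pass 2: [-5, 0, 10, 16, 25] (1 swaps)
Total swaps: 3


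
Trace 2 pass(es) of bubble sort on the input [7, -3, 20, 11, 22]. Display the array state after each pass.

After pass 1: [-3, 7, 11, 20, 22] (2 swaps)
After pass 2: [-3, 7, 11, 20, 22] (0 swaps)
Total swaps: 2


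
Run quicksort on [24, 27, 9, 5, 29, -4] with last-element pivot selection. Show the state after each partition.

Partition 1: pivot=-4 at index 0 -> [-4, 27, 9, 5, 29, 24]
Partition 2: pivot=24 at index 3 -> [-4, 9, 5, 24, 29, 27]
Partition 3: pivot=5 at index 1 -> [-4, 5, 9, 24, 29, 27]
Partition 4: pivot=27 at index 4 -> [-4, 5, 9, 24, 27, 29]


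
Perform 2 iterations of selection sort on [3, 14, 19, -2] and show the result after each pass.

Pass 1: Select minimum -2 at index 3, swap -> [-2, 14, 19, 3]
Pass 2: Select minimum 3 at index 3, swap -> [-2, 3, 19, 14]


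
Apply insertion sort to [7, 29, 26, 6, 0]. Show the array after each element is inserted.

First element 7 is already 'sorted'
Insert 29: shifted 0 elements -> [7, 29, 26, 6, 0]
Insert 26: shifted 1 elements -> [7, 26, 29, 6, 0]
Insert 6: shifted 3 elements -> [6, 7, 26, 29, 0]
Insert 0: shifted 4 elements -> [0, 6, 7, 26, 29]


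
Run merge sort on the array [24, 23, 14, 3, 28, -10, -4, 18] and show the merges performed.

Divide and conquer:
  Merge [24] + [23] -> [23, 24]
  Merge [14] + [3] -> [3, 14]
  Merge [23, 24] + [3, 14] -> [3, 14, 23, 24]
  Merge [28] + [-10] -> [-10, 28]
  Merge [-4] + [18] -> [-4, 18]
  Merge [-10, 28] + [-4, 18] -> [-10, -4, 18, 28]
  Merge [3, 14, 23, 24] + [-10, -4, 18, 28] -> [-10, -4, 3, 14, 18, 23, 24, 28]


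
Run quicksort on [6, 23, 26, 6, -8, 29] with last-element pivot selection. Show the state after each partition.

Partition 1: pivot=29 at index 5 -> [6, 23, 26, 6, -8, 29]
Partition 2: pivot=-8 at index 0 -> [-8, 23, 26, 6, 6, 29]
Partition 3: pivot=6 at index 2 -> [-8, 6, 6, 23, 26, 29]
Partition 4: pivot=26 at index 4 -> [-8, 6, 6, 23, 26, 29]


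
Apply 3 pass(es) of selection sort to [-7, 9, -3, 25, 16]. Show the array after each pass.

Pass 1: Select minimum -7 at index 0, swap -> [-7, 9, -3, 25, 16]
Pass 2: Select minimum -3 at index 2, swap -> [-7, -3, 9, 25, 16]
Pass 3: Select minimum 9 at index 2, swap -> [-7, -3, 9, 25, 16]


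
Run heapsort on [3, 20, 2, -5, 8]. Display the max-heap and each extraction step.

Build heap: [20, 8, 2, -5, 3]
Extract 20: [8, 3, 2, -5, 20]
Extract 8: [3, -5, 2, 8, 20]
Extract 3: [2, -5, 3, 8, 20]
Extract 2: [-5, 2, 3, 8, 20]


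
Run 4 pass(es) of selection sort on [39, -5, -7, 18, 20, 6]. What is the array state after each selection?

Pass 1: Select minimum -7 at index 2, swap -> [-7, -5, 39, 18, 20, 6]
Pass 2: Select minimum -5 at index 1, swap -> [-7, -5, 39, 18, 20, 6]
Pass 3: Select minimum 6 at index 5, swap -> [-7, -5, 6, 18, 20, 39]
Pass 4: Select minimum 18 at index 3, swap -> [-7, -5, 6, 18, 20, 39]


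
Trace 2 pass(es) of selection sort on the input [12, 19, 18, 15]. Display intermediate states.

Pass 1: Select minimum 12 at index 0, swap -> [12, 19, 18, 15]
Pass 2: Select minimum 15 at index 3, swap -> [12, 15, 18, 19]


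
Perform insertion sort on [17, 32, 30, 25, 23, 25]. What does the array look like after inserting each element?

First element 17 is already 'sorted'
Insert 32: shifted 0 elements -> [17, 32, 30, 25, 23, 25]
Insert 30: shifted 1 elements -> [17, 30, 32, 25, 23, 25]
Insert 25: shifted 2 elements -> [17, 25, 30, 32, 23, 25]
Insert 23: shifted 3 elements -> [17, 23, 25, 30, 32, 25]
Insert 25: shifted 2 elements -> [17, 23, 25, 25, 30, 32]


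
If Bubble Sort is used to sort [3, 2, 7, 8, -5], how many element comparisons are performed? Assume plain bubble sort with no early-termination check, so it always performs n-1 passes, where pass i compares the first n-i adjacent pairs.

Pass 1: compare adjacent pairs (0,1)..(3,4) = 4 comparison(s), 2 swap(s) -> [2, 3, 7, -5, 8]
Pass 2: compare adjacent pairs (0,1)..(2,3) = 3 comparison(s), 1 swap(s) -> [2, 3, -5, 7, 8]
Pass 3: compare adjacent pairs (0,1)..(1,2) = 2 comparison(s), 1 swap(s) -> [2, -5, 3, 7, 8]
Pass 4: compare adjacent pairs (0,1)..(0,1) = 1 comparison(s), 1 swap(s) -> [-5, 2, 3, 7, 8]
Total comparisons: 4 + 3 + 2 + 1 = 10


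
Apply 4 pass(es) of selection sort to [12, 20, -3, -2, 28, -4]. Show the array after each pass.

Pass 1: Select minimum -4 at index 5, swap -> [-4, 20, -3, -2, 28, 12]
Pass 2: Select minimum -3 at index 2, swap -> [-4, -3, 20, -2, 28, 12]
Pass 3: Select minimum -2 at index 3, swap -> [-4, -3, -2, 20, 28, 12]
Pass 4: Select minimum 12 at index 5, swap -> [-4, -3, -2, 12, 28, 20]


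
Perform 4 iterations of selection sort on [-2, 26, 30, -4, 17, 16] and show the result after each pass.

Pass 1: Select minimum -4 at index 3, swap -> [-4, 26, 30, -2, 17, 16]
Pass 2: Select minimum -2 at index 3, swap -> [-4, -2, 30, 26, 17, 16]
Pass 3: Select minimum 16 at index 5, swap -> [-4, -2, 16, 26, 17, 30]
Pass 4: Select minimum 17 at index 4, swap -> [-4, -2, 16, 17, 26, 30]


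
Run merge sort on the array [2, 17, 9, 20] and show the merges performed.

Divide and conquer:
  Merge [2] + [17] -> [2, 17]
  Merge [9] + [20] -> [9, 20]
  Merge [2, 17] + [9, 20] -> [2, 9, 17, 20]


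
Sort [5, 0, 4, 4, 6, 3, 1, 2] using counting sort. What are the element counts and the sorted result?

Count array: [1, 1, 1, 1, 2, 1, 1]
(count[i] = number of elements equal to i)
Cumulative count: [1, 2, 3, 4, 6, 7, 8]
Sorted: [0, 1, 2, 3, 4, 4, 5, 6]


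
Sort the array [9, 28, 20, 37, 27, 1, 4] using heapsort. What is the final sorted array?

Build heap: [37, 28, 20, 9, 27, 1, 4]
Extract 37: [28, 27, 20, 9, 4, 1, 37]
Extract 28: [27, 9, 20, 1, 4, 28, 37]
Extract 27: [20, 9, 4, 1, 27, 28, 37]
Extract 20: [9, 1, 4, 20, 27, 28, 37]
Extract 9: [4, 1, 9, 20, 27, 28, 37]
Extract 4: [1, 4, 9, 20, 27, 28, 37]


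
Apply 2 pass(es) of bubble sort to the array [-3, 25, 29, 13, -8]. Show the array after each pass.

After pass 1: [-3, 25, 13, -8, 29] (2 swaps)
After pass 2: [-3, 13, -8, 25, 29] (2 swaps)
Total swaps: 4


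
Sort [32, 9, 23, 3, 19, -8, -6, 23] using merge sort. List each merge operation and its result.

Divide and conquer:
  Merge [32] + [9] -> [9, 32]
  Merge [23] + [3] -> [3, 23]
  Merge [9, 32] + [3, 23] -> [3, 9, 23, 32]
  Merge [19] + [-8] -> [-8, 19]
  Merge [-6] + [23] -> [-6, 23]
  Merge [-8, 19] + [-6, 23] -> [-8, -6, 19, 23]
  Merge [3, 9, 23, 32] + [-8, -6, 19, 23] -> [-8, -6, 3, 9, 19, 23, 23, 32]


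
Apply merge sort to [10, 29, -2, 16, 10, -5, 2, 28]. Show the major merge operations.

Divide and conquer:
  Merge [10] + [29] -> [10, 29]
  Merge [-2] + [16] -> [-2, 16]
  Merge [10, 29] + [-2, 16] -> [-2, 10, 16, 29]
  Merge [10] + [-5] -> [-5, 10]
  Merge [2] + [28] -> [2, 28]
  Merge [-5, 10] + [2, 28] -> [-5, 2, 10, 28]
  Merge [-2, 10, 16, 29] + [-5, 2, 10, 28] -> [-5, -2, 2, 10, 10, 16, 28, 29]


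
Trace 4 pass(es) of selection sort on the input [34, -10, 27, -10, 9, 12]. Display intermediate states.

Pass 1: Select minimum -10 at index 1, swap -> [-10, 34, 27, -10, 9, 12]
Pass 2: Select minimum -10 at index 3, swap -> [-10, -10, 27, 34, 9, 12]
Pass 3: Select minimum 9 at index 4, swap -> [-10, -10, 9, 34, 27, 12]
Pass 4: Select minimum 12 at index 5, swap -> [-10, -10, 9, 12, 27, 34]


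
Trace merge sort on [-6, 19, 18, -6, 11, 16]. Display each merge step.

Divide and conquer:
  Merge [19] + [18] -> [18, 19]
  Merge [-6] + [18, 19] -> [-6, 18, 19]
  Merge [11] + [16] -> [11, 16]
  Merge [-6] + [11, 16] -> [-6, 11, 16]
  Merge [-6, 18, 19] + [-6, 11, 16] -> [-6, -6, 11, 16, 18, 19]


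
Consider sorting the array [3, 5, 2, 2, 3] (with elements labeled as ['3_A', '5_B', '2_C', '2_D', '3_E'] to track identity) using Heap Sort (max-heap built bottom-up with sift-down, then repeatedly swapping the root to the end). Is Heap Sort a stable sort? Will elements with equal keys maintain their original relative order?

Trace Heap Sort on the labeled array (the key is the number; the letter only tracks identity):
  Build max-heap: [5_B, 3_A, 2_C, 2_D, 3_E]
  Swap root 5_B to index 4, re-heapify first 4 -> [3_E, 3_A, 2_C, 2_D, 5_B]
  Swap root 3_E to index 3, re-heapify first 3 -> [3_A, 2_D, 2_C, 3_E, 5_B]
  Swap root 3_A to index 2, re-heapify first 2 -> [2_C, 2_D, 3_A, 3_E, 5_B]
  Swap root 2_C to index 1, re-heapify first 1 -> [2_D, 2_C, 3_A, 3_E, 5_B]
Final order: [2_D, 2_C, 3_A, 3_E, 5_B]
Equal keys:
  value 2: originally 2_C, 2_D; after sorting 2_D, 2_C -> order changed
  value 3: originally 3_A, 3_E; after sorting 3_A, 3_E -> order preserved
Equal keys were reordered, so Heap Sort is not stable: heap construction and root-to-end swaps move elements without regard to the original order of equal keys. (One such input is enough; an unstable sort may happen to preserve order on other inputs, but it gives no guarantee.)
Answer: Not stable
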